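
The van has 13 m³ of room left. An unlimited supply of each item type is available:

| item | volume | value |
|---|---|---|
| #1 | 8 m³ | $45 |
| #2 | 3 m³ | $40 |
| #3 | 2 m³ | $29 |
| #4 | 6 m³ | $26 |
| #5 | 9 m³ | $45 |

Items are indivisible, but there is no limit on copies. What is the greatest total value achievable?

Best value-per-unit is #3 at 29/2; filling with it alone gives 6×29 = 174.
Optimal mix: 1×#2 + 5×#3 → volume 13, value 185.

$185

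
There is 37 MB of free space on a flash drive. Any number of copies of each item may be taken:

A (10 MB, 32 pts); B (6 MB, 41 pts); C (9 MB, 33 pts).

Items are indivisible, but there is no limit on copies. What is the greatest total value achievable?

Best value-per-unit is B at 41/6, and filling with it alone uses size 6×6=36. No mix of the others beats 6×41 = 246.

246 pts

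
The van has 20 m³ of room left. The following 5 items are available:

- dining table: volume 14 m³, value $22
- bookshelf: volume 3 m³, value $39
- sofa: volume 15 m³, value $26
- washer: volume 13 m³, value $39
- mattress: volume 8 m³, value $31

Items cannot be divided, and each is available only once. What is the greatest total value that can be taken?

Check high-value combinations within 20 m³:
- bookshelf+washer: volume 3+13=16, value 39+39=78
- bookshelf+mattress: volume 3+8=11, value 39+31=70
- bookshelf+sofa: volume 3+15=18, value 39+26=65
- dining table+bookshelf: volume 14+3=17, value 22+39=61
- bookshelf: volume 3, value 39
Best: $78.

$78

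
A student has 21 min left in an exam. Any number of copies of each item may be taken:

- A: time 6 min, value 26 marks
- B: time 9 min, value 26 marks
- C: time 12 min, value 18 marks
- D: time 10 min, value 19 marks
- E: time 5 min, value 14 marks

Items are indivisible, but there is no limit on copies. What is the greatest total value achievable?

Best value-per-unit is A at 26/6, and filling with it alone uses time 3×6=18. No mix of the others beats 3×26 = 78.

78 marks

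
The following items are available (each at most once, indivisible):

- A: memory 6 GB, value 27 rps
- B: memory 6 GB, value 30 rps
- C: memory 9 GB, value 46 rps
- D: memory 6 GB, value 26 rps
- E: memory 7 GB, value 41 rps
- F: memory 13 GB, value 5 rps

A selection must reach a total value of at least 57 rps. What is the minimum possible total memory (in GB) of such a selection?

Subsets with value ≥ 57, sorted by total memory:
- A+B: memory 12, value 57
- B+E: memory 13, value 71
- A+E: memory 13, value 68
Minimum memory: 12 GB.

12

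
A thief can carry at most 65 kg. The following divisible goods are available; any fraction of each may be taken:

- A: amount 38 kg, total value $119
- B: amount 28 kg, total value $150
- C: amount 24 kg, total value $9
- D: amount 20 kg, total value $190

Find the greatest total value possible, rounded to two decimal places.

Take in order of value per unit:
- D (190/20 per unit): all 20 → value 190, running total 190.00
- B (150/28 per unit): all 28 → value 150, running total 340.00
- A (119/38 per unit): 17 of 38 → value 17×119/38 = 53.2368, running total 393.24
Total 393.24.

393.24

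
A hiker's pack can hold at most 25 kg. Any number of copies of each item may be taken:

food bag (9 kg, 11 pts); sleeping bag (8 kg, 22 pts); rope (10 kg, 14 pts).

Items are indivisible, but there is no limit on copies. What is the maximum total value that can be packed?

Best value-per-unit is sleeping bag at 22/8, and filling with it alone uses weight 3×8=24. No mix of the others beats 3×22 = 66.

66 pts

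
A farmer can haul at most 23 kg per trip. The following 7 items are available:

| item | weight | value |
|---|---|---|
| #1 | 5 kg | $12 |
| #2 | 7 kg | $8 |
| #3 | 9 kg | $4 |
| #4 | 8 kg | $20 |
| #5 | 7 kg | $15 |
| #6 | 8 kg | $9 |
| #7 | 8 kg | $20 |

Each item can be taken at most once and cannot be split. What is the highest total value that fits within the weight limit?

$55

Check high-value combinations within 23 kg:
- #4+#5+#7: weight 8+7+8=23, value 20+15+20=55
- #1+#4+#7: weight 5+8+8=21, value 12+20+20=52
- #2+#4+#7: weight 7+8+8=23, value 8+20+20=48
Best: $55.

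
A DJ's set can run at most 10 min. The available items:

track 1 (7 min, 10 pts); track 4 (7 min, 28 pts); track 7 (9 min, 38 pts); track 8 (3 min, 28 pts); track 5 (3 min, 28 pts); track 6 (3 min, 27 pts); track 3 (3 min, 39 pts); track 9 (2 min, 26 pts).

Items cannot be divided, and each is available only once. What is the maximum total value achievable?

95 pts

Check high-value combinations within 10 min:
- track 8+track 5+track 3: duration 3+3+3=9, value 28+28+39=95
- track 8+track 6+track 3: duration 3+3+3=9, value 28+27+39=94
- track 5+track 6+track 3: duration 3+3+3=9, value 28+27+39=94
- track 8+track 3+track 9: duration 3+3+2=8, value 28+39+26=93
- track 5+track 3+track 9: duration 3+3+2=8, value 28+39+26=93
Best: 95 pts.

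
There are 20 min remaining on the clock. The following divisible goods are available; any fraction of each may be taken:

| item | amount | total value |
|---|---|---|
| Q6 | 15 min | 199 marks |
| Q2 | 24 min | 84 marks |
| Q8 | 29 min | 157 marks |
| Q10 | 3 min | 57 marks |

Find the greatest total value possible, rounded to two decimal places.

Take in order of value per unit:
- Q10 (57/3 per unit): all 3 → value 57, running total 57.00
- Q6 (199/15 per unit): all 15 → value 199, running total 256.00
- Q8 (157/29 per unit): 2 of 29 → value 2×157/29 = 10.8276, running total 266.83
Total 266.83.

266.83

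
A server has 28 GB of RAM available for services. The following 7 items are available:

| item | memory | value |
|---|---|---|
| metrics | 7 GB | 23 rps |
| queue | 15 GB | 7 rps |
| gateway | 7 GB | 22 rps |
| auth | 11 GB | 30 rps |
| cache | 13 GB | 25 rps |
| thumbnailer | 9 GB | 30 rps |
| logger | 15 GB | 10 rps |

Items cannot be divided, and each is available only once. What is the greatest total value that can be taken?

83 rps

Check high-value combinations within 28 GB:
- metrics+auth+thumbnailer: memory 7+11+9=27, value 23+30+30=83
- gateway+auth+thumbnailer: memory 7+11+9=27, value 22+30+30=82
- metrics+gateway+thumbnailer: memory 7+7+9=23, value 23+22+30=75
- metrics+gateway+auth: memory 7+7+11=25, value 23+22+30=75
- metrics+gateway+cache: memory 7+7+13=27, value 23+22+25=70
Best: 83 rps.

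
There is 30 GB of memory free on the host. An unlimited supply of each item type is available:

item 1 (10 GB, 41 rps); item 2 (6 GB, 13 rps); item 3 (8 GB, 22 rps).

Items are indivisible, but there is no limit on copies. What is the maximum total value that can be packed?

123 rps

Best value-per-unit is item 1 at 41/10, and filling with it alone uses memory 3×10=30. No mix of the others beats 3×41 = 123.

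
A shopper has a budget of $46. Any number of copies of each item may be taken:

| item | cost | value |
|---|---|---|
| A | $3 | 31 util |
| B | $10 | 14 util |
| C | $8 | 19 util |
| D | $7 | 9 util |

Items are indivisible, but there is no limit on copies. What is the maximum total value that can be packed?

Best value-per-unit is A at 31/3, and filling with it alone uses cost 15×3=45. No mix of the others beats 15×31 = 465.

465 util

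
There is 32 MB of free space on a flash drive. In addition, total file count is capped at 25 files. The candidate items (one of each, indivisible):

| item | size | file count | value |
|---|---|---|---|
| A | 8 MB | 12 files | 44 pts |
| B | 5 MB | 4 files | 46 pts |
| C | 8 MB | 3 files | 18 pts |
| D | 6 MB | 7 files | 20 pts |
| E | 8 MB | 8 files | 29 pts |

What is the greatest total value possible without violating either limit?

Feasible sets respecting both limits:
- A+B+E: size 21, file count 24, value 119
- B+C+D+E: size 27, file count 22, value 113
- A+B+D: size 19, file count 23, value 110
Best: 119 pts.

119 pts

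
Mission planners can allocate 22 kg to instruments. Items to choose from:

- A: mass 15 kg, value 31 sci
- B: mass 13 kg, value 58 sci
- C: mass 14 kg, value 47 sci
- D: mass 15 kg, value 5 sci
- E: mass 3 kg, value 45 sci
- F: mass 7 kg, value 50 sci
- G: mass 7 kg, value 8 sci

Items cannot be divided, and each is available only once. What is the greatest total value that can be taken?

Check high-value combinations within 22 kg:
- B+F: mass 13+7=20, value 58+50=108
- B+E: mass 13+3=16, value 58+45=103
- E+F+G: mass 3+7+7=17, value 45+50+8=103
- C+F: mass 14+7=21, value 47+50=97
- E+F: mass 3+7=10, value 45+50=95
Best: 108 sci.

108 sci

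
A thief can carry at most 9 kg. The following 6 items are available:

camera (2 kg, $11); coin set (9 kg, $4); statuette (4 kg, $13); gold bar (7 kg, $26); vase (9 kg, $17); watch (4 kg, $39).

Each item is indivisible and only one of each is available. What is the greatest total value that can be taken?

$52

Check high-value combinations within 9 kg:
- statuette+watch: weight 4+4=8, value 13+39=52
- camera+watch: weight 2+4=6, value 11+39=50
- watch: weight 4, value 39
Best: $52.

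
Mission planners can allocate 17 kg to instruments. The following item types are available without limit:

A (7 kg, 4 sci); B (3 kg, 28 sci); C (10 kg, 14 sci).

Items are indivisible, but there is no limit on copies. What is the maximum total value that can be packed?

Best value-per-unit is B at 28/3, and filling with it alone uses mass 5×3=15. No mix of the others beats 5×28 = 140.

140 sci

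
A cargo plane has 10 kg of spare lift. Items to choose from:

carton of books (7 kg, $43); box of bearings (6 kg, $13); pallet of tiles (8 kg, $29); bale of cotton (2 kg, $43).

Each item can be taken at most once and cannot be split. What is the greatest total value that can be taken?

$86

This is a 0/1 knapsack; check combinations near the capacity.
- carton of books+bale of cotton: weight 7+2=9, value 43+43=86
- pallet of tiles+bale of cotton: weight 8+2=10, value 29+43=72
- box of bearings+bale of cotton: weight 6+2=8, value 13+43=56
- bale of cotton: weight 2, value 43
- carton of books: weight 7, value 43
Best: $86.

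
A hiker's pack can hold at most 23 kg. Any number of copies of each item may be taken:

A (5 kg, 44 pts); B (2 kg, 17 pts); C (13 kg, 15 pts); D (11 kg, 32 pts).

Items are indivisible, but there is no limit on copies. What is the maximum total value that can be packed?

200 pts

Best value-per-unit is A at 44/5; filling with it alone gives 4×44 = 176.
Optimal mix: 3×A + 4×B → weight 23, value 200.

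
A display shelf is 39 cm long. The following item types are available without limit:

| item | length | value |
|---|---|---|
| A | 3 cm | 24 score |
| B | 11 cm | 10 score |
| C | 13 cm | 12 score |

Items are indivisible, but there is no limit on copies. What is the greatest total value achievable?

312 score

Best value-per-unit is A at 24/3, and filling with it alone uses length 13×3=39. No mix of the others beats 13×24 = 312.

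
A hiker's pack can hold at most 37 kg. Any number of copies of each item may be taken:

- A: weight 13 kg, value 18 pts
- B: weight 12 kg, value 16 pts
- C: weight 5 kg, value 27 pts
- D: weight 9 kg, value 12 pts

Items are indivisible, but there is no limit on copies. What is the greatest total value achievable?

189 pts

Best value-per-unit is C at 27/5, and filling with it alone uses weight 7×5=35. No mix of the others beats 7×27 = 189.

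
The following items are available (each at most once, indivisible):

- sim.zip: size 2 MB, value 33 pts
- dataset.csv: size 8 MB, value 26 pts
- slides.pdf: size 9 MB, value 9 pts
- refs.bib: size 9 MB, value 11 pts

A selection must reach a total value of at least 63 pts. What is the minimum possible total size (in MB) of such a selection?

Subsets with value ≥ 63, sorted by total size:
- sim.zip+dataset.csv+refs.bib: size 19, value 70
- sim.zip+dataset.csv+slides.pdf: size 19, value 68
- sim.zip+dataset.csv+slides.pdf+refs.bib: size 28, value 79
Minimum size: 19 MB.

19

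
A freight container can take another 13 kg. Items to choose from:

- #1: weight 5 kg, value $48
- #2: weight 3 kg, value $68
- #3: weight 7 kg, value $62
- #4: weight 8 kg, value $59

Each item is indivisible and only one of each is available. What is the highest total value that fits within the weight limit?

Check high-value combinations within 13 kg:
- #2+#3: weight 3+7=10, value 68+62=130
- #2+#4: weight 3+8=11, value 68+59=127
- #1+#2: weight 5+3=8, value 48+68=116
Best: $130.

$130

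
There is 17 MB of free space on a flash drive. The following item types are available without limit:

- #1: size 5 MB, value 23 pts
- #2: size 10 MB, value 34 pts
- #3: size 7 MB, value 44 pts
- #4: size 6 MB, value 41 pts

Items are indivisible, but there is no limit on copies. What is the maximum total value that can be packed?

105 pts

Best value-per-unit is #4 at 41/6; filling with it alone gives 2×41 = 82.
Optimal mix: 1×#1 + 2×#4 → size 17, value 105.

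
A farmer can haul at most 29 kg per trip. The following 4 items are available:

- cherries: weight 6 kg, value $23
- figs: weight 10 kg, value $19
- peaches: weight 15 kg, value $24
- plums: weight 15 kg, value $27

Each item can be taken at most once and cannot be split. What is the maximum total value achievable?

This is a 0/1 knapsack; check combinations near the capacity.
- cherries+plums: weight 6+15=21, value 23+27=50
- cherries+peaches: weight 6+15=21, value 23+24=47
- figs+plums: weight 10+15=25, value 19+27=46
- figs+peaches: weight 10+15=25, value 19+24=43
- cherries+figs: weight 6+10=16, value 23+19=42
Best: $50.

$50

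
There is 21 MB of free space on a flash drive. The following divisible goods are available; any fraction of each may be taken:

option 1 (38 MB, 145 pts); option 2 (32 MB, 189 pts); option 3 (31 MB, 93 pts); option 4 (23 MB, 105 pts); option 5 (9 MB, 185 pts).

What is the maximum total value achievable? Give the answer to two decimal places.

Take in order of value per unit:
- option 5 (185/9 per unit): all 9 → value 185, running total 185.00
- option 2 (189/32 per unit): 12 of 32 → value 12×189/32 = 70.8750, running total 255.88
Total 255.88.

255.88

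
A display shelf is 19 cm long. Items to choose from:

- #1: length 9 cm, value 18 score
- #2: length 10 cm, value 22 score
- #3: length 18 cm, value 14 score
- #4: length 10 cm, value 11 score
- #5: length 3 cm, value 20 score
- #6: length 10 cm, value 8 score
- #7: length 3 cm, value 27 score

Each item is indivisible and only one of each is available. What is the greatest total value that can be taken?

This is a 0/1 knapsack; check combinations near the capacity.
- #2+#5+#7: length 10+3+3=16, value 22+20+27=69
- #1+#5+#7: length 9+3+3=15, value 18+20+27=65
- #4+#5+#7: length 10+3+3=16, value 11+20+27=58
- #5+#6+#7: length 3+10+3=16, value 20+8+27=55
- #2+#7: length 10+3=13, value 22+27=49
Best: 69 score.

69 score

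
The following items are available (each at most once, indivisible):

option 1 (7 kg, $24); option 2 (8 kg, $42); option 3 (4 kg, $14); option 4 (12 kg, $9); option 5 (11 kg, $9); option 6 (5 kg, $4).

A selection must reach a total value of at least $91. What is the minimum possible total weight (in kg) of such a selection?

35

Subsets with value ≥ 91, sorted by total weight:
- option 1+option 2+option 3+option 5+option 6: weight 35, value 93
- option 1+option 2+option 3+option 4+option 6: weight 36, value 93
Minimum weight: 35 kg.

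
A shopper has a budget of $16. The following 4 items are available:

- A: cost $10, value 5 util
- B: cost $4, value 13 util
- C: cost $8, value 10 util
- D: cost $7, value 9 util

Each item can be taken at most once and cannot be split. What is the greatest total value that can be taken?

23 util

This is a 0/1 knapsack; check combinations near the capacity.
- B+C: cost 4+8=12, value 13+10=23
- B+D: cost 4+7=11, value 13+9=22
- C+D: cost 8+7=15, value 10+9=19
- A+B: cost 10+4=14, value 5+13=18
- B: cost 4, value 13
Best: 23 util.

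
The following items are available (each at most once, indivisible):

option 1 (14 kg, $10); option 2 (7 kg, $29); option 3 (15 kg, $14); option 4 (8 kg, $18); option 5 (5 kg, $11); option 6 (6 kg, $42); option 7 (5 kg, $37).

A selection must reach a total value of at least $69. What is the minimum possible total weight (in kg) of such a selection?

11

Subsets with value ≥ 69, sorted by total weight:
- option 6+option 7: weight 11, value 79
- option 2+option 6: weight 13, value 71
- option 5+option 6+option 7: weight 16, value 90
- option 2+option 5+option 7: weight 17, value 77
Minimum weight: 11 kg.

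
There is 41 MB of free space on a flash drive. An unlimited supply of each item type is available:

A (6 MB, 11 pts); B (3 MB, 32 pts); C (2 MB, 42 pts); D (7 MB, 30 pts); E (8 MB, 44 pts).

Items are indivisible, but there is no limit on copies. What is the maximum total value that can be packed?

Best value-per-unit is C at 42/2, and filling with it alone uses size 20×2=40. No mix of the others beats 20×42 = 840.

840 pts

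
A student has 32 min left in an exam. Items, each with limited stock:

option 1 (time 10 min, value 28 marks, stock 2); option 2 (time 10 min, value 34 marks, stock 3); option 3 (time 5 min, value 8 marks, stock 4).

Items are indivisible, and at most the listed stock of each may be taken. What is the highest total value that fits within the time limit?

102 marks

Top feasible selections:
- 3×option 2: time 30, value 102
- 1×option 1 + 2×option 2: time 30, value 96
Best: 102 marks.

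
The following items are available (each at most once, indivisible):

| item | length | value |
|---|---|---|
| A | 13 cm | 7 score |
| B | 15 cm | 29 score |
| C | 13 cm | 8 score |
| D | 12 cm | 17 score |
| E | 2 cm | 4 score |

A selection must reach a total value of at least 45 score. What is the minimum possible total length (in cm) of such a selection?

27

Subsets with value ≥ 45, sorted by total length:
- B+D: length 27, value 46
- B+D+E: length 29, value 50
Minimum length: 27 cm.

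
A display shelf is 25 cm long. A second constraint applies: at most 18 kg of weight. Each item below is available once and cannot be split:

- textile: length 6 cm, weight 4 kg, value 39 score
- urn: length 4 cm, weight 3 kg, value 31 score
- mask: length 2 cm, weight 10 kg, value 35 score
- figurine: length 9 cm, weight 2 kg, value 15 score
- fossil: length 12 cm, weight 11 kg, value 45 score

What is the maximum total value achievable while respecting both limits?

115 score

Feasible sets respecting both limits:
- textile+urn+fossil: length 22, weight 18, value 115
- textile+urn+mask: length 12, weight 17, value 105
- urn+figurine+fossil: length 25, weight 16, value 91
- textile+mask+figurine: length 17, weight 16, value 89
Best: 115 score.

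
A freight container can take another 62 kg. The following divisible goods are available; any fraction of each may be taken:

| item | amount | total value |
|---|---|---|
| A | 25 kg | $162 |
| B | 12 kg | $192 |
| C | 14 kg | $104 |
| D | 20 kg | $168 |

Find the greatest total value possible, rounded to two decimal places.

567.68

Take in order of value per unit:
- B (192/12 per unit): all 12 → value 192, running total 192.00
- D (168/20 per unit): all 20 → value 168, running total 360.00
- C (104/14 per unit): all 14 → value 104, running total 464.00
- A (162/25 per unit): 16 of 25 → value 16×162/25 = 103.6800, running total 567.68
Total 567.68.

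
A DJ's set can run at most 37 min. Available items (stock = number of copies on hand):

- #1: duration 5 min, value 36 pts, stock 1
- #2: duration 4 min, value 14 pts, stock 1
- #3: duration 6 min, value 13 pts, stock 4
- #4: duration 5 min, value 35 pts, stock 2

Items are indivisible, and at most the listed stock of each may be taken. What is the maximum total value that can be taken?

Top feasible selections:
- 1×#1 + 1×#2 + 3×#3 + 2×#4: duration 37, value 159
- 1×#1 + 1×#2 + 2×#3 + 2×#4: duration 31, value 146
Best: 159 pts.

159 pts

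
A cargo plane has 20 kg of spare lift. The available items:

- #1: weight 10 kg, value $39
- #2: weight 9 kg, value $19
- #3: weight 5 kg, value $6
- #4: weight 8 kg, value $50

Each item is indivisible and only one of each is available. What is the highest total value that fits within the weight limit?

$89

Check high-value combinations within 20 kg:
- #1+#4: weight 10+8=18, value 39+50=89
- #2+#4: weight 9+8=17, value 19+50=69
- #1+#2: weight 10+9=19, value 39+19=58
- #3+#4: weight 5+8=13, value 6+50=56
- #4: weight 8, value 50
Best: $89.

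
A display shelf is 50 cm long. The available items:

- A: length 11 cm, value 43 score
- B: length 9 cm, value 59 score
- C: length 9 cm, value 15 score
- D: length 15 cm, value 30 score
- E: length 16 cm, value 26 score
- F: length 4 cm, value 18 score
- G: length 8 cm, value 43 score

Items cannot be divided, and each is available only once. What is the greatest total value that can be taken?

Check high-value combinations within 50 cm:
- A+B+D+F+G: length 11+9+15+4+8=47, value 43+59+30+18+43=193
- A+B+E+F+G: length 11+9+16+4+8=48, value 43+59+26+18+43=189
- A+B+C+F+G: length 11+9+9+4+8=41, value 43+59+15+18+43=178
Best: 193 score.

193 score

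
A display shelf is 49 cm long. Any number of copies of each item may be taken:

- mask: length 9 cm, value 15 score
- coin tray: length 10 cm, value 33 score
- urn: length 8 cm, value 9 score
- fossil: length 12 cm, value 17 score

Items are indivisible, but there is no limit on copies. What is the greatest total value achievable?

147 score

Best value-per-unit is coin tray at 33/10; filling with it alone gives 4×33 = 132.
Optimal mix: 1×mask + 4×coin tray → length 49, value 147.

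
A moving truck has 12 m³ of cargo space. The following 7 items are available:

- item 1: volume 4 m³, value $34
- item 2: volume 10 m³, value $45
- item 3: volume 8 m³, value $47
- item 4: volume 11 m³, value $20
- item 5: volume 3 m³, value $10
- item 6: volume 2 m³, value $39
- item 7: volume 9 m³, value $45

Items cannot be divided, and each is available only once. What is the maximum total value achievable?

$86

Check high-value combinations within 12 m³:
- item 3+item 6: volume 8+2=10, value 47+39=86
- item 6+item 7: volume 2+9=11, value 39+45=84
- item 2+item 6: volume 10+2=12, value 45+39=84
Best: $86.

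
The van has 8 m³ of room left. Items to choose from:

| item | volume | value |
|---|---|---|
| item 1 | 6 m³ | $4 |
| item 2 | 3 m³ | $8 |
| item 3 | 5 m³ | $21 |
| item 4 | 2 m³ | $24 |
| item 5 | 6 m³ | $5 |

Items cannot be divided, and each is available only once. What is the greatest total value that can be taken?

Check high-value combinations within 8 m³:
- item 3+item 4: volume 5+2=7, value 21+24=45
- item 2+item 4: volume 3+2=5, value 8+24=32
- item 2+item 3: volume 3+5=8, value 8+21=29
- item 4+item 5: volume 2+6=8, value 24+5=29
Best: $45.

$45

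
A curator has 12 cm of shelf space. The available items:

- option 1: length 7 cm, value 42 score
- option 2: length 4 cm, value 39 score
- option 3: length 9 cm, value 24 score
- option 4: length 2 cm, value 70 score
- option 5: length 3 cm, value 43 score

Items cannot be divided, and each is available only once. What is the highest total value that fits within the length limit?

155 score

Check high-value combinations within 12 cm:
- option 1+option 4+option 5: length 7+2+3=12, value 42+70+43=155
- option 2+option 4+option 5: length 4+2+3=9, value 39+70+43=152
- option 4+option 5: length 2+3=5, value 70+43=113
- option 1+option 4: length 7+2=9, value 42+70=112
- option 2+option 4: length 4+2=6, value 39+70=109
Best: 155 score.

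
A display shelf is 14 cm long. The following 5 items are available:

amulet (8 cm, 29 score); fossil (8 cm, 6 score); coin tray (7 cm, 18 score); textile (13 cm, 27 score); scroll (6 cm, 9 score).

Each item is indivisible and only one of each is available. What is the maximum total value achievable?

This is a 0/1 knapsack; check combinations near the capacity.
- amulet+scroll: length 8+6=14, value 29+9=38
- amulet: length 8, value 29
- textile: length 13, value 27
Best: 38 score.

38 score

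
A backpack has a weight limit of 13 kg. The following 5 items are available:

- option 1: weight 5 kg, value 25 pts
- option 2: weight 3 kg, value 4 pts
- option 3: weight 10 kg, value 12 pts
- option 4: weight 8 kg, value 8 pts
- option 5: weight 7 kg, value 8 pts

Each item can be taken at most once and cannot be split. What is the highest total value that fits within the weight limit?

33 pts

This is a 0/1 knapsack; check combinations near the capacity.
- option 1+option 5: weight 5+7=12, value 25+8=33
- option 1+option 4: weight 5+8=13, value 25+8=33
- option 1+option 2: weight 5+3=8, value 25+4=29
Best: 33 pts.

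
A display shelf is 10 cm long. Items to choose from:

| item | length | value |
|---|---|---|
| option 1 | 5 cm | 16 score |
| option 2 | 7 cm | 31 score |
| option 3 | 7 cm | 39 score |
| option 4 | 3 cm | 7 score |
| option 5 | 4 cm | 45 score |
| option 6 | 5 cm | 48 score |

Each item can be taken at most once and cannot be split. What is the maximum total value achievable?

93 score

Check high-value combinations within 10 cm:
- option 5+option 6: length 4+5=9, value 45+48=93
- option 1+option 6: length 5+5=10, value 16+48=64
- option 1+option 5: length 5+4=9, value 16+45=61
Best: 93 score.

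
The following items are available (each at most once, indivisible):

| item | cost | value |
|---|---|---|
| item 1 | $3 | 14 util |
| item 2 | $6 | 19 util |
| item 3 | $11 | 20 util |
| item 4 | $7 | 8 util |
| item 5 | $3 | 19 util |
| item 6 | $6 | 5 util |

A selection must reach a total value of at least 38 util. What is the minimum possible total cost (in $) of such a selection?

Subsets with value ≥ 38, sorted by total cost:
- item 2+item 5: cost 9, value 38
- item 1+item 2+item 5: cost 12, value 52
Minimum cost: 9 $.

9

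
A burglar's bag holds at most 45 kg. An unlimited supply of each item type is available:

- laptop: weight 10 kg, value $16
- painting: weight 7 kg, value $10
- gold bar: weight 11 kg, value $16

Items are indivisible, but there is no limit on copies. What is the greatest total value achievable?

$68

Best value-per-unit is laptop at 16/10; filling with it alone gives 4×16 = 64.
Optimal mix: 3×laptop + 2×painting → weight 44, value 68.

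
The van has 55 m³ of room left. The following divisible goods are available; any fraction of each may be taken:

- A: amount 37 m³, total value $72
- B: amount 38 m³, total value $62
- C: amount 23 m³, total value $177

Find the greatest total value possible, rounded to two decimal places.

239.27

Take in order of value per unit:
- C (177/23 per unit): all 23 → value 177, running total 177.00
- A (72/37 per unit): 32 of 37 → value 32×72/37 = 62.2703, running total 239.27
Total 239.27.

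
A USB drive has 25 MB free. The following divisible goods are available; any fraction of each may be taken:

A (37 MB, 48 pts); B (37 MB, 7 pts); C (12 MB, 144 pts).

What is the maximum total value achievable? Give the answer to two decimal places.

160.86

Take in order of value per unit:
- C (144/12 per unit): all 12 → value 144, running total 144.00
- A (48/37 per unit): 13 of 37 → value 13×48/37 = 16.8649, running total 160.86
Total 160.86.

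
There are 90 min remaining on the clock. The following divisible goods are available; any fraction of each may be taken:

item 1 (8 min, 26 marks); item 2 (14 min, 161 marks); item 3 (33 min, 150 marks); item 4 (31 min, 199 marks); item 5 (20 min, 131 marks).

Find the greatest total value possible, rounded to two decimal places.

604.64

Take in order of value per unit:
- item 2 (161/14 per unit): all 14 → value 161, running total 161.00
- item 5 (131/20 per unit): all 20 → value 131, running total 292.00
- item 4 (199/31 per unit): all 31 → value 199, running total 491.00
- item 3 (150/33 per unit): 25 of 33 → value 25×150/33 = 113.6364, running total 604.64
Total 604.64.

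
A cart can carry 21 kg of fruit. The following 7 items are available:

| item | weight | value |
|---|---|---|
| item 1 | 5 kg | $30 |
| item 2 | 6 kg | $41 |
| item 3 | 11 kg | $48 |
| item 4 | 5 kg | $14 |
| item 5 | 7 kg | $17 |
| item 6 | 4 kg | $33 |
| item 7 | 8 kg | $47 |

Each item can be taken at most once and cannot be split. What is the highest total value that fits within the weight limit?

Check high-value combinations within 21 kg:
- item 2+item 3+item 6: weight 6+11+4=21, value 41+48+33=122
- item 2+item 6+item 7: weight 6+4+8=18, value 41+33+47=121
- item 1+item 2+item 7: weight 5+6+8=19, value 30+41+47=118
- item 1+item 2+item 4+item 6: weight 5+6+5+4=20, value 30+41+14+33=118
- item 1+item 3+item 6: weight 5+11+4=20, value 30+48+33=111
Best: $122.

$122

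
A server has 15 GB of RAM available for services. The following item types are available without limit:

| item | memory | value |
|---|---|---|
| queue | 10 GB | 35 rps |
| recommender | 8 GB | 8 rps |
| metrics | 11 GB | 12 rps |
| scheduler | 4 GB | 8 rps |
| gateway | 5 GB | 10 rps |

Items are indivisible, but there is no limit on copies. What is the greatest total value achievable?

45 rps

Best value-per-unit is queue at 35/10; filling with it alone gives 1×35 = 35.
Optimal mix: 1×queue + 1×gateway → memory 15, value 45.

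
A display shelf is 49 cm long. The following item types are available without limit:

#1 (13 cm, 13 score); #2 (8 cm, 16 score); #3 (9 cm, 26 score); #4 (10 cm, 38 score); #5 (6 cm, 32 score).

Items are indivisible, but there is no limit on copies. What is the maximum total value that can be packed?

Best value-per-unit is #5 at 32/6, and filling with it alone uses length 8×6=48. No mix of the others beats 8×32 = 256.

256 score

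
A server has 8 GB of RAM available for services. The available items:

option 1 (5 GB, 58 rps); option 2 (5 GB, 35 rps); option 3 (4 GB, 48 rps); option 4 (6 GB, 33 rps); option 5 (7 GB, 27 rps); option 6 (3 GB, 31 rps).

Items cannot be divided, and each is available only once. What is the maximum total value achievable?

89 rps

Check high-value combinations within 8 GB:
- option 1+option 6: memory 5+3=8, value 58+31=89
- option 3+option 6: memory 4+3=7, value 48+31=79
- option 2+option 6: memory 5+3=8, value 35+31=66
- option 1: memory 5, value 58
- option 3: memory 4, value 48
Best: 89 rps.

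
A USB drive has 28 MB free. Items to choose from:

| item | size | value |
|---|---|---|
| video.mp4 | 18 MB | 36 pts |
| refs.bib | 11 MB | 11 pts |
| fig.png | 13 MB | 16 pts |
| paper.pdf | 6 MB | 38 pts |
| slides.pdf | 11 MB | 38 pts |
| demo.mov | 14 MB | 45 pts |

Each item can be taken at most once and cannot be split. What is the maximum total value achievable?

87 pts

Check high-value combinations within 28 MB:
- refs.bib+paper.pdf+slides.pdf: size 11+6+11=28, value 11+38+38=87
- paper.pdf+demo.mov: size 6+14=20, value 38+45=83
- slides.pdf+demo.mov: size 11+14=25, value 38+45=83
- paper.pdf+slides.pdf: size 6+11=17, value 38+38=76
- video.mp4+paper.pdf: size 18+6=24, value 36+38=74
Best: 87 pts.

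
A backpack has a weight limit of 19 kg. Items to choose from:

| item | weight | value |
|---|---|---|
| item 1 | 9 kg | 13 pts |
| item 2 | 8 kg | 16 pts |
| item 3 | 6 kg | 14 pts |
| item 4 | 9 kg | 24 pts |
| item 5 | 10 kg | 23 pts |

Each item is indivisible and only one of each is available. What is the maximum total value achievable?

Check high-value combinations within 19 kg:
- item 4+item 5: weight 9+10=19, value 24+23=47
- item 2+item 4: weight 8+9=17, value 16+24=40
- item 2+item 5: weight 8+10=18, value 16+23=39
- item 3+item 4: weight 6+9=15, value 14+24=38
- item 3+item 5: weight 6+10=16, value 14+23=37
Best: 47 pts.

47 pts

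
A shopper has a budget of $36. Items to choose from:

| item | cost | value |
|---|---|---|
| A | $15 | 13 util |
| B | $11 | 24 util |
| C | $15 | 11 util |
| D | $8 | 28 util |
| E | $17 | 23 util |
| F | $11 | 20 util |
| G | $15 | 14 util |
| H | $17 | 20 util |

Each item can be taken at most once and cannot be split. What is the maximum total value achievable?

Check high-value combinations within $36:
- B+D+E: cost 11+8+17=36, value 24+28+23=75
- B+D+F: cost 11+8+11=30, value 24+28+20=72
- B+D+H: cost 11+8+17=36, value 24+28+20=72
- D+E+F: cost 8+17+11=36, value 28+23+20=71
- D+F+H: cost 8+11+17=36, value 28+20+20=68
Best: 75 util.

75 util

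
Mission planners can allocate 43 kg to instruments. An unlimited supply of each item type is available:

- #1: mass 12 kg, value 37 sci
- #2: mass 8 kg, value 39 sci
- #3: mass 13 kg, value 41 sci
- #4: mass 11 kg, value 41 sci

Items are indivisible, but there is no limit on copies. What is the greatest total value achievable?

197 sci

Best value-per-unit is #2 at 39/8; filling with it alone gives 5×39 = 195.
Optimal mix: 4×#2 + 1×#4 → mass 43, value 197.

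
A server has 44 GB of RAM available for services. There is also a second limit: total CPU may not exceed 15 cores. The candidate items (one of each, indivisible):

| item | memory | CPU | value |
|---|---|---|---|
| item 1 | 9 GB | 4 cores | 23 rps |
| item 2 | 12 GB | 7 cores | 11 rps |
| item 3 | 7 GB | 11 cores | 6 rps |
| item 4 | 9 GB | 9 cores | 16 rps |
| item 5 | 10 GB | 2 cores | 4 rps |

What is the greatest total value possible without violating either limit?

43 rps

Feasible sets respecting both limits:
- item 1+item 4+item 5: memory 28, CPU 15, value 43
- item 1+item 4: memory 18, CPU 13, value 39
- item 1+item 2+item 5: memory 31, CPU 13, value 38
Best: 43 rps.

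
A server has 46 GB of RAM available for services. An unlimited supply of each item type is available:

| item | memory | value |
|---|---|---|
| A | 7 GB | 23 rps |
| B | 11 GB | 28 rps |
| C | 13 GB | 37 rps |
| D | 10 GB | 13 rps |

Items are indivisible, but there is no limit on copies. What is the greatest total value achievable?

Best value-per-unit is A at 23/7; filling with it alone gives 6×23 = 138.
Optimal mix: 5×A + 1×B → memory 46, value 143.

143 rps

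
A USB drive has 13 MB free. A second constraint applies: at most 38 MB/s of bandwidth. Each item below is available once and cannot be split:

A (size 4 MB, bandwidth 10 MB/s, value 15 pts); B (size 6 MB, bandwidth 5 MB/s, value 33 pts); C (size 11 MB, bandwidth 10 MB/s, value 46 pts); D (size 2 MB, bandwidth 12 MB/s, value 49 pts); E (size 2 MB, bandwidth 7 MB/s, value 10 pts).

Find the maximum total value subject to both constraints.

Feasible sets respecting both limits:
- A+B+D: size 12, bandwidth 27, value 97
- C+D: size 13, bandwidth 22, value 95
- B+D+E: size 10, bandwidth 24, value 92
Best: 97 pts.

97 pts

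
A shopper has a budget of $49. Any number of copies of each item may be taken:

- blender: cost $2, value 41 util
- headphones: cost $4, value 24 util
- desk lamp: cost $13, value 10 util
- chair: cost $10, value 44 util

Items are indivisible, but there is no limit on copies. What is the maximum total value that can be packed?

984 util

Best value-per-unit is blender at 41/2, and filling with it alone uses cost 24×2=48. No mix of the others beats 24×41 = 984.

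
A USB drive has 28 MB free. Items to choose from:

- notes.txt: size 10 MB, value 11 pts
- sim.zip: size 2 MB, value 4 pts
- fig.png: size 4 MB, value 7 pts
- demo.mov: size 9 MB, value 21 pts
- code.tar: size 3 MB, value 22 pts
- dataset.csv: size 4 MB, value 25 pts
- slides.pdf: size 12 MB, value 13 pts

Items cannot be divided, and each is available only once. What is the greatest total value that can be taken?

83 pts

Check high-value combinations within 28 MB:
- notes.txt+sim.zip+demo.mov+code.tar+dataset.csv: size 10+2+9+3+4=28, value 11+4+21+22+25=83
- demo.mov+code.tar+dataset.csv+slides.pdf: size 9+3+4+12=28, value 21+22+25+13=81
- sim.zip+fig.png+demo.mov+code.tar+dataset.csv: size 2+4+9+3+4=22, value 4+7+21+22+25=79
- notes.txt+demo.mov+code.tar+dataset.csv: size 10+9+3+4=26, value 11+21+22+25=79
- fig.png+demo.mov+code.tar+dataset.csv: size 4+9+3+4=20, value 7+21+22+25=75
Best: 83 pts.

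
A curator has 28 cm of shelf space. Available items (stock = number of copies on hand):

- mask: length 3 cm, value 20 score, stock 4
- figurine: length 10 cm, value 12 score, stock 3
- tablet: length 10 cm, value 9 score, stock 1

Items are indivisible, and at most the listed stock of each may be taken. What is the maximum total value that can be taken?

92 score

Top feasible selections:
- 4×mask + 1×figurine: length 22, value 92
- 4×mask + 1×tablet: length 22, value 89
- 4×mask: length 12, value 80
Best: 92 score.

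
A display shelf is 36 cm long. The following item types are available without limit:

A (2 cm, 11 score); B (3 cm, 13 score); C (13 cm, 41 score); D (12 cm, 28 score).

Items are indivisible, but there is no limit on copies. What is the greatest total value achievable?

Best value-per-unit is A at 11/2, and filling with it alone uses length 18×2=36. No mix of the others beats 18×11 = 198.

198 score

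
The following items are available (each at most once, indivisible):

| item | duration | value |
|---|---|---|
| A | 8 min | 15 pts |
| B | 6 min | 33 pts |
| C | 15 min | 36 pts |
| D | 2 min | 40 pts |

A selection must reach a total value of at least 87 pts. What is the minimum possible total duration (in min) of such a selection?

Subsets with value ≥ 87, sorted by total duration:
- A+B+D: duration 16, value 88
- B+C+D: duration 23, value 109
- A+C+D: duration 25, value 91
- A+B+C+D: duration 31, value 124
Minimum duration: 16 min.

16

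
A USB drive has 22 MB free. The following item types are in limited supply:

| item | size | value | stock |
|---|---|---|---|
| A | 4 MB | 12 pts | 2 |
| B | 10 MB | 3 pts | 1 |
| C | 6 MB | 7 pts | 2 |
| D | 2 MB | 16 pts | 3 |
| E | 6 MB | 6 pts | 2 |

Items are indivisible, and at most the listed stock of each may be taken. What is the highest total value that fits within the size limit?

Top feasible selections:
- 2×A + 1×C + 3×D: size 20, value 79
- 2×A + 3×D + 1×E: size 20, value 78
- 1×A + 2×C + 3×D: size 22, value 74
- 1×A + 1×C + 3×D + 1×E: size 22, value 73
Best: 79 pts.

79 pts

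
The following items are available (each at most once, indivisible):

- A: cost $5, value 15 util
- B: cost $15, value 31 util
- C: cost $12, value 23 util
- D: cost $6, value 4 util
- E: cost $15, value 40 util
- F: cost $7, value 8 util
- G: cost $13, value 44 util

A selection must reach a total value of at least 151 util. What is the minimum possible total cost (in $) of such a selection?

60

Subsets with value ≥ 151, sorted by total cost:
- A+B+C+E+G: cost 60, value 153
- A+B+C+D+E+G: cost 66, value 157
- A+B+C+E+F+G: cost 67, value 161
- A+B+C+D+E+F+G: cost 73, value 165
Minimum cost: 60 $.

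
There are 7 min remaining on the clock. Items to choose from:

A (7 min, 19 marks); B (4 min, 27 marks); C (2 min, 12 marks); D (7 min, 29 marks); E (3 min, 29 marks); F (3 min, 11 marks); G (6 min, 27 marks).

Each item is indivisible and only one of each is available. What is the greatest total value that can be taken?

56 marks

Check high-value combinations within 7 min:
- B+E: time 4+3=7, value 27+29=56
- C+E: time 2+3=5, value 12+29=41
- E+F: time 3+3=6, value 29+11=40
Best: 56 marks.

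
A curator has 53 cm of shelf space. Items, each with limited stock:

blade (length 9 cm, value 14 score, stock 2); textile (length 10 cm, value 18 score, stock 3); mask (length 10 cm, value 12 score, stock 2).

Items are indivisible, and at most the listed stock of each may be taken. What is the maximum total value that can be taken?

Best selections within length 53 and stock limits:
- 2×blade + 3×textile: length 48, value 82
- 1×blade + 3×textile + 1×mask: length 49, value 80
Best: 82 score.

82 score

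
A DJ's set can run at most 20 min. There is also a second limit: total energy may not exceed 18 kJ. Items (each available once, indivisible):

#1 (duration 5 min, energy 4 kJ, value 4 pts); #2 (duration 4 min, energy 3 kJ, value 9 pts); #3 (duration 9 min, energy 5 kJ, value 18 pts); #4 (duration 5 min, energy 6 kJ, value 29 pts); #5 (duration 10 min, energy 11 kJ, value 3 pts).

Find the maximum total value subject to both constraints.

56 pts

Feasible sets respecting both limits:
- #2+#3+#4: duration 18, energy 14, value 56
- #1+#3+#4: duration 19, energy 15, value 51
- #3+#4: duration 14, energy 11, value 47
Best: 56 pts.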